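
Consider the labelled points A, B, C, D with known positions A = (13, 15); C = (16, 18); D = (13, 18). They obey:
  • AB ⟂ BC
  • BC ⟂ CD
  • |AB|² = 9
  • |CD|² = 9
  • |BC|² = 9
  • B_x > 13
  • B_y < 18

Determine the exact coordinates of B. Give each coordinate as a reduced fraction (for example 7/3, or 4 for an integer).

1. B_x = 16  [[BC ⟂ CD ⇒ 3x-48=0] ∩ [|B−(13, 15)|²=9]]
2. B_y = 15  [[BC ⟂ CD ⇒ 3x-48=0] ∩ [|B−(13, 15)|²=9]]
   so B = (16, 15)

B = (16, 15)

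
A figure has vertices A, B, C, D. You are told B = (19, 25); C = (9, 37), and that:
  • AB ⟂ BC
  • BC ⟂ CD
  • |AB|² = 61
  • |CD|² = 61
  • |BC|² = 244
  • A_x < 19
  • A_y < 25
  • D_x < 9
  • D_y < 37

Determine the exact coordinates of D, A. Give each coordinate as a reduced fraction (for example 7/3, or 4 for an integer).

1. D_x = 3  [[BC ⟂ CD ⇒ -10x+12y-354=0] ∩ [|D−(9, 37)|²=61]]
2. D_y = 32  [[BC ⟂ CD ⇒ -10x+12y-354=0] ∩ [|D−(9, 37)|²=61]]
   so D = (3, 32)
3. A_x = 13  [[AB ⟂ BC ⇒ 10x-12y+110=0] ∩ [|A−(19, 25)|²=61]]
4. A_y = 20  [[AB ⟂ BC ⇒ 10x-12y+110=0] ∩ [|A−(19, 25)|²=61]]
   so A = (13, 20)

D = (3, 32)
A = (13, 20)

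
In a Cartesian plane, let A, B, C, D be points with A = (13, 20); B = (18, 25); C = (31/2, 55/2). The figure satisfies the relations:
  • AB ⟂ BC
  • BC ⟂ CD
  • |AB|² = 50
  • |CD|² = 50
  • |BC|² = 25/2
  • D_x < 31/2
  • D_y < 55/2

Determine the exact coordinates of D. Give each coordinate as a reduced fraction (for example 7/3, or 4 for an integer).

1. D_x = 21/2  [[BC ⟂ CD ⇒ -5/2x+5/2y-30=0] ∩ [|D−(31/2, 55/2)|²=50]]
2. D_y = 45/2  [[BC ⟂ CD ⇒ -5/2x+5/2y-30=0] ∩ [|D−(31/2, 55/2)|²=50]]
   so D = (21/2, 45/2)

D = (21/2, 45/2)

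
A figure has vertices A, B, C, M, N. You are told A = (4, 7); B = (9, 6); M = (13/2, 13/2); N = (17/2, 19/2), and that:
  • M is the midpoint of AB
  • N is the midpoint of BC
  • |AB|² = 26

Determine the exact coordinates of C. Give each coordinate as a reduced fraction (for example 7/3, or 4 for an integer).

C = (8, 13)

1. C_x = 8  [C = 2·N−B = 2·(17/2, 19/2)−(9, 6)]
2. C_y = 13  [C = 2·N−B = 2·(17/2, 19/2)−(9, 6)]
   so C = (8, 13)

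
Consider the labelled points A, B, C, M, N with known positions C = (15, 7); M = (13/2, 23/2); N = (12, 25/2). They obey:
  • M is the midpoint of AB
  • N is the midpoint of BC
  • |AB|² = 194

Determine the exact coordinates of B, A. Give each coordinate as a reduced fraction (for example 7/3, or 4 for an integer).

1. B_x = 9  [B = 2·N−C = 2·(12, 25/2)−(15, 7)]
2. B_y = 18  [B = 2·N−C = 2·(12, 25/2)−(15, 7)]
   so B = (9, 18)
3. A_x = 4  [A = 2·M−B = 2·(13/2, 23/2)−(9, 18)]
4. A_y = 5  [A = 2·M−B = 2·(13/2, 23/2)−(9, 18)]
   so A = (4, 5)

B = (9, 18)
A = (4, 5)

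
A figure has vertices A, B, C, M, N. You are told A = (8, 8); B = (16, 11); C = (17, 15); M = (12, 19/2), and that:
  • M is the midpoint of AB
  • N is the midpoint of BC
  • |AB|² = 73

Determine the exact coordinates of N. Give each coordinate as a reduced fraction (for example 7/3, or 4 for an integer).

1. N_x = 33/2  [2·N = B+C = (16, 11)+(17, 15)]
2. N_y = 13  [2·N = B+C = (16, 11)+(17, 15)]
   so N = (33/2, 13)

N = (33/2, 13)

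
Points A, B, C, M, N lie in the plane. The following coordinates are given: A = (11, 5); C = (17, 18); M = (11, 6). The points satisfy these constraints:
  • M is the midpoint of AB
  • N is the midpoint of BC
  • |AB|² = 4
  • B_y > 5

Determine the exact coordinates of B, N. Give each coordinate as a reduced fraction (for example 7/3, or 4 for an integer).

1. B_x = 11  [B = 2·M−A = 2·(11, 6)−(11, 5)]
2. B_y = 7  [B = 2·M−A = 2·(11, 6)−(11, 5)]
   so B = (11, 7)
3. N_x = 14  [2·N = B+C = (11, 7)+(17, 18)]
4. N_y = 25/2  [2·N = B+C = (11, 7)+(17, 18)]
   so N = (14, 25/2)

B = (11, 7)
N = (14, 25/2)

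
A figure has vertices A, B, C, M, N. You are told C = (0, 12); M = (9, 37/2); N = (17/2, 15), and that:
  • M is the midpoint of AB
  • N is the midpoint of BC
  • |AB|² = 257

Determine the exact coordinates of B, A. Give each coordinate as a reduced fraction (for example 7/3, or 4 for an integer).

B = (17, 18)
A = (1, 19)

1. B_x = 17  [B = 2·N−C = 2·(17/2, 15)−(0, 12)]
2. B_y = 18  [B = 2·N−C = 2·(17/2, 15)−(0, 12)]
   so B = (17, 18)
3. A_x = 1  [A = 2·M−B = 2·(9, 37/2)−(17, 18)]
4. A_y = 19  [A = 2·M−B = 2·(9, 37/2)−(17, 18)]
   so A = (1, 19)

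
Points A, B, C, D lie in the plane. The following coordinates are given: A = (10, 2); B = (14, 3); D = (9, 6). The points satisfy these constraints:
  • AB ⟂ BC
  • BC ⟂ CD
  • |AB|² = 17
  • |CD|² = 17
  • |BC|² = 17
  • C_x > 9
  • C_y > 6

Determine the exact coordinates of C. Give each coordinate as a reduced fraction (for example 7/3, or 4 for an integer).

C = (13, 7)

1. C_x = 13  [[AB ⟂ BC ⇒ 4x+1y-59=0] ∩ [|C−(9, 6)|²=17]]
2. C_y = 7  [[AB ⟂ BC ⇒ 4x+1y-59=0] ∩ [|C−(9, 6)|²=17]]
   so C = (13, 7)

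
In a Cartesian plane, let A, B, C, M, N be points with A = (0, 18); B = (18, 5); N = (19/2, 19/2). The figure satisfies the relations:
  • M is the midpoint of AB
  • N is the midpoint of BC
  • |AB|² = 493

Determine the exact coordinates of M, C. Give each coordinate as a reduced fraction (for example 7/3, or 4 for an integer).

1. M_x = 9  [2·M = A+B = (0, 18)+(18, 5)]
2. M_y = 23/2  [2·M = A+B = (0, 18)+(18, 5)]
   so M = (9, 23/2)
3. C_x = 1  [C = 2·N−B = 2·(19/2, 19/2)−(18, 5)]
4. C_y = 14  [C = 2·N−B = 2·(19/2, 19/2)−(18, 5)]
   so C = (1, 14)

M = (9, 23/2)
C = (1, 14)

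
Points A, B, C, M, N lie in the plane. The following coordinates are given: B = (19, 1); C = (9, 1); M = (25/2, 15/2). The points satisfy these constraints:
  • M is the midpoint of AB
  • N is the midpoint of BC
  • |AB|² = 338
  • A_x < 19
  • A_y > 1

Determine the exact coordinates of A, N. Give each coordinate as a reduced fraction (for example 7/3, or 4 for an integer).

1. A_x = 6  [A = 2·M−B = 2·(25/2, 15/2)−(19, 1)]
2. A_y = 14  [A = 2·M−B = 2·(25/2, 15/2)−(19, 1)]
   so A = (6, 14)
3. N_x = 14  [2·N = B+C = (19, 1)+(9, 1)]
4. N_y = 1  [2·N = B+C = (19, 1)+(9, 1)]
   so N = (14, 1)

A = (6, 14)
N = (14, 1)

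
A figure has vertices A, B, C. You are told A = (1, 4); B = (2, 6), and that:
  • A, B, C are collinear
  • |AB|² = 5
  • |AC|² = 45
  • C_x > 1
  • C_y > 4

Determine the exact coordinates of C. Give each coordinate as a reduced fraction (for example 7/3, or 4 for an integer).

1. C_x = 4  [[A, B, C are collinear ⇒ -2x+1y-2=0] ∩ [|C−(1, 4)|²=45]]
2. C_y = 10  [[A, B, C are collinear ⇒ -2x+1y-2=0] ∩ [|C−(1, 4)|²=45]]
   so C = (4, 10)

C = (4, 10)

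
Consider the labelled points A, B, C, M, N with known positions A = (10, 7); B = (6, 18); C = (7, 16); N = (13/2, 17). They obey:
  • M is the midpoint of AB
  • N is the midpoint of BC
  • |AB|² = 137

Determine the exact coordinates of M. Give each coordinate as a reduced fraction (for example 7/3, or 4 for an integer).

M = (8, 25/2)

1. M_x = 8  [2·M = A+B = (10, 7)+(6, 18)]
2. M_y = 25/2  [2·M = A+B = (10, 7)+(6, 18)]
   so M = (8, 25/2)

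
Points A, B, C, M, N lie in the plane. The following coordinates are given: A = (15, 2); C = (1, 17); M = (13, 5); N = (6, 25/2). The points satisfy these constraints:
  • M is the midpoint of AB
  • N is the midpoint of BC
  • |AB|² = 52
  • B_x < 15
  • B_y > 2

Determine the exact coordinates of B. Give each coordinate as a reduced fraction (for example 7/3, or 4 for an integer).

1. B_x = 11  [B = 2·M−A = 2·(13, 5)−(15, 2)]
2. B_y = 8  [B = 2·M−A = 2·(13, 5)−(15, 2)]
   so B = (11, 8)

B = (11, 8)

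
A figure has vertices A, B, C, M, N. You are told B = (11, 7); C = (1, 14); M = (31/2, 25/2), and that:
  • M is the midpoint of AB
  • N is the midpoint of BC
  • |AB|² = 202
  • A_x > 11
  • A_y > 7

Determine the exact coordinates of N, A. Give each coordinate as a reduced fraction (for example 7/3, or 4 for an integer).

1. A_x = 20  [A = 2·M−B = 2·(31/2, 25/2)−(11, 7)]
2. A_y = 18  [A = 2·M−B = 2·(31/2, 25/2)−(11, 7)]
   so A = (20, 18)
3. N_x = 6  [2·N = B+C = (11, 7)+(1, 14)]
4. N_y = 21/2  [2·N = B+C = (11, 7)+(1, 14)]
   so N = (6, 21/2)

N = (6, 21/2)
A = (20, 18)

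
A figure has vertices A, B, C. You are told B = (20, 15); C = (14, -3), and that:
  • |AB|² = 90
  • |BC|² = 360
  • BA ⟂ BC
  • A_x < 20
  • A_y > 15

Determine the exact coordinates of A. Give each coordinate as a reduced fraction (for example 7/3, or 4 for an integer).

1. A_x = 11  [[BA ⟂ BC ⇒ -6x-18y+390=0] ∩ [|A−(20, 15)|²=90]]
2. A_y = 18  [[BA ⟂ BC ⇒ -6x-18y+390=0] ∩ [|A−(20, 15)|²=90]]
   so A = (11, 18)

A = (11, 18)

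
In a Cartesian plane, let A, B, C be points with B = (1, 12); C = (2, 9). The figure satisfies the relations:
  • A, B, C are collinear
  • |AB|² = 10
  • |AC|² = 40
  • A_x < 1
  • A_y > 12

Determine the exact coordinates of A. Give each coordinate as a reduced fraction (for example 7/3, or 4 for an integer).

1. A_x = 0  [[A, B, C are collinear ⇒ 3x+1y-15=0] ∩ [|A−(1, 12)|²=10]]
2. A_y = 15  [[A, B, C are collinear ⇒ 3x+1y-15=0] ∩ [|A−(1, 12)|²=10]]
   so A = (0, 15)

A = (0, 15)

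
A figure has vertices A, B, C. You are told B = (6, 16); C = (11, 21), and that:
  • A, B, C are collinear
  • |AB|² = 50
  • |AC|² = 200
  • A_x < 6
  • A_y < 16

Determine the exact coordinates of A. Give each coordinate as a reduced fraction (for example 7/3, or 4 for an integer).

1. A_x = 1  [[A, B, C are collinear ⇒ -5x+5y-50=0] ∩ [|A−(6, 16)|²=50]]
2. A_y = 11  [[A, B, C are collinear ⇒ -5x+5y-50=0] ∩ [|A−(6, 16)|²=50]]
   so A = (1, 11)

A = (1, 11)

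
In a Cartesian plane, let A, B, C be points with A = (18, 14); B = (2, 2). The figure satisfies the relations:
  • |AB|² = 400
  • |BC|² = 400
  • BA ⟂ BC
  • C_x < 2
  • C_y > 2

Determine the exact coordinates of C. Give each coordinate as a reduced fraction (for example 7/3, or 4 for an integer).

C = (-10, 18)

1. C_x = -10  [[BA ⟂ BC ⇒ 16x+12y-56=0] ∩ [|C−(2, 2)|²=400]]
2. C_y = 18  [[BA ⟂ BC ⇒ 16x+12y-56=0] ∩ [|C−(2, 2)|²=400]]
   so C = (-10, 18)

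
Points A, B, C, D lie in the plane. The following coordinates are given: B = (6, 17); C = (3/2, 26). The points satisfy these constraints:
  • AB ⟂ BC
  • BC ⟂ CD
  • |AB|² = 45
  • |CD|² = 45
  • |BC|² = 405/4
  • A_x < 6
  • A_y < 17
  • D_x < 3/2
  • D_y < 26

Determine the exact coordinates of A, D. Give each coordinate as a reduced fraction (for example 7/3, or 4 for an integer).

1. A_x = 0  [[AB ⟂ BC ⇒ 9/2x-9y+126=0] ∩ [|A−(6, 17)|²=45]]
2. A_y = 14  [[AB ⟂ BC ⇒ 9/2x-9y+126=0] ∩ [|A−(6, 17)|²=45]]
   so A = (0, 14)
3. D_x = -9/2  [[BC ⟂ CD ⇒ -9/2x+9y-909/4=0] ∩ [|D−(3/2, 26)|²=45]]
4. D_y = 23  [[BC ⟂ CD ⇒ -9/2x+9y-909/4=0] ∩ [|D−(3/2, 26)|²=45]]
   so D = (-9/2, 23)

A = (0, 14)
D = (-9/2, 23)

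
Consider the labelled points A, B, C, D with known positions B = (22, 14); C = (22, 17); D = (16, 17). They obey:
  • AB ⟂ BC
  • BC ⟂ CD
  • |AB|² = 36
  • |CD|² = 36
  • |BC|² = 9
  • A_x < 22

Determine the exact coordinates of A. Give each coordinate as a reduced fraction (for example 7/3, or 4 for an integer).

A = (16, 14)

1. A_x = 16  [[AB ⟂ BC ⇒ -3y+42=0] ∩ [|A−(22, 14)|²=36]]
2. A_y = 14  [[AB ⟂ BC ⇒ -3y+42=0] ∩ [|A−(22, 14)|²=36]]
   so A = (16, 14)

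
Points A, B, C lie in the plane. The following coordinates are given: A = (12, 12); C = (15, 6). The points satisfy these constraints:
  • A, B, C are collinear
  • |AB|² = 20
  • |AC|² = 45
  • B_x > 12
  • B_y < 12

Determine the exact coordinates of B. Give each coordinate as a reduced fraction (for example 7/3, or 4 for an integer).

1. B_x = 14  [[A, B, C are collinear ⇒ -6x-3y+108=0] ∩ [|B−(12, 12)|²=20]]
2. B_y = 8  [[A, B, C are collinear ⇒ -6x-3y+108=0] ∩ [|B−(12, 12)|²=20]]
   so B = (14, 8)

B = (14, 8)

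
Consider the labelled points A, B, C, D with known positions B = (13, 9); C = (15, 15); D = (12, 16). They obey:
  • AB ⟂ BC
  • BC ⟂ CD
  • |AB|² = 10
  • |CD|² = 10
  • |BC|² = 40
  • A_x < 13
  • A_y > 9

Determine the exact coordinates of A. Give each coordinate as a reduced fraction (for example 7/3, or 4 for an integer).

A = (10, 10)

1. A_x = 10  [[AB ⟂ BC ⇒ -2x-6y+80=0] ∩ [|A−(13, 9)|²=10]]
2. A_y = 10  [[AB ⟂ BC ⇒ -2x-6y+80=0] ∩ [|A−(13, 9)|²=10]]
   so A = (10, 10)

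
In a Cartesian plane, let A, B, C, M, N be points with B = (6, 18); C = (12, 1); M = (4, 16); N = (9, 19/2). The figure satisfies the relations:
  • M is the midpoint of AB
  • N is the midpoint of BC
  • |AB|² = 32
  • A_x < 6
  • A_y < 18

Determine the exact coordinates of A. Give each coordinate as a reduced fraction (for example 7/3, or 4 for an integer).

A = (2, 14)

1. A_x = 2  [A = 2·M−B = 2·(4, 16)−(6, 18)]
2. A_y = 14  [A = 2·M−B = 2·(4, 16)−(6, 18)]
   so A = (2, 14)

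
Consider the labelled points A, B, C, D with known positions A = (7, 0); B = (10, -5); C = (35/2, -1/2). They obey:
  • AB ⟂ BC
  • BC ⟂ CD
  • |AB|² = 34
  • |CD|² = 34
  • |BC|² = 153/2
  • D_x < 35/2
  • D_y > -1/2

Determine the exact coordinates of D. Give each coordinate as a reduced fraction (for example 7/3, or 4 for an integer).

D = (29/2, 9/2)

1. D_x = 29/2  [[BC ⟂ CD ⇒ 15/2x+9/2y-129=0] ∩ [|D−(35/2, -1/2)|²=34]]
2. D_y = 9/2  [[BC ⟂ CD ⇒ 15/2x+9/2y-129=0] ∩ [|D−(35/2, -1/2)|²=34]]
   so D = (29/2, 9/2)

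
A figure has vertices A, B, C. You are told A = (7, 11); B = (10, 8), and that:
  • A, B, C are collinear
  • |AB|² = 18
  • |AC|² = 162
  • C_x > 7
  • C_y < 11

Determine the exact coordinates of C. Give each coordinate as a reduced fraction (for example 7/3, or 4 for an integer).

C = (16, 2)

1. C_x = 16  [[A, B, C are collinear ⇒ 3x+3y-54=0] ∩ [|C−(7, 11)|²=162]]
2. C_y = 2  [[A, B, C are collinear ⇒ 3x+3y-54=0] ∩ [|C−(7, 11)|²=162]]
   so C = (16, 2)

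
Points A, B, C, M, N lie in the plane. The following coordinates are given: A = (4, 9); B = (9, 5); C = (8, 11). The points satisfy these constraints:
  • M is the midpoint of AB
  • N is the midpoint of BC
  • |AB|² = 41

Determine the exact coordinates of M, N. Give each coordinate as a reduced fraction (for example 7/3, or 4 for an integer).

M = (13/2, 7)
N = (17/2, 8)

1. M_x = 13/2  [2·M = A+B = (4, 9)+(9, 5)]
2. M_y = 7  [2·M = A+B = (4, 9)+(9, 5)]
   so M = (13/2, 7)
3. N_x = 17/2  [2·N = B+C = (9, 5)+(8, 11)]
4. N_y = 8  [2·N = B+C = (9, 5)+(8, 11)]
   so N = (17/2, 8)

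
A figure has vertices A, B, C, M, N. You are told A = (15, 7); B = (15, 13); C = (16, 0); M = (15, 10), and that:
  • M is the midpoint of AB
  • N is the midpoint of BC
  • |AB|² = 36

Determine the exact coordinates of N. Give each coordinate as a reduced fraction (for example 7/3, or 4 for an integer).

N = (31/2, 13/2)

1. N_x = 31/2  [2·N = B+C = (15, 13)+(16, 0)]
2. N_y = 13/2  [2·N = B+C = (15, 13)+(16, 0)]
   so N = (31/2, 13/2)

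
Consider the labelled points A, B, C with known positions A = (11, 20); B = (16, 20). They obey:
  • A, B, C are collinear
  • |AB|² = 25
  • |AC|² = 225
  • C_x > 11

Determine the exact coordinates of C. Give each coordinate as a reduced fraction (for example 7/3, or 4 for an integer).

C = (26, 20)

1. C_x = 26  [[A, B, C are collinear ⇒ 5y-100=0] ∩ [|C−(11, 20)|²=225]]
2. C_y = 20  [[A, B, C are collinear ⇒ 5y-100=0] ∩ [|C−(11, 20)|²=225]]
   so C = (26, 20)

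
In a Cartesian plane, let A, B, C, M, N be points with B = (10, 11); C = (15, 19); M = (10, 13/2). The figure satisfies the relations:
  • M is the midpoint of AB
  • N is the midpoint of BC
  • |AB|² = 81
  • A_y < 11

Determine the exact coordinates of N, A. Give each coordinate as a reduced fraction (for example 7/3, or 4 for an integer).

1. A_x = 10  [A = 2·M−B = 2·(10, 13/2)−(10, 11)]
2. A_y = 2  [A = 2·M−B = 2·(10, 13/2)−(10, 11)]
   so A = (10, 2)
3. N_x = 25/2  [2·N = B+C = (10, 11)+(15, 19)]
4. N_y = 15  [2·N = B+C = (10, 11)+(15, 19)]
   so N = (25/2, 15)

N = (25/2, 15)
A = (10, 2)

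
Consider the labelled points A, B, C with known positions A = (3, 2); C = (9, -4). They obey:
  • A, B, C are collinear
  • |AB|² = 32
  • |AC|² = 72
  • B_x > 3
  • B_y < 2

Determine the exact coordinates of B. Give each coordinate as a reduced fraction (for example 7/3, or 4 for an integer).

1. B_x = 7  [[A, B, C are collinear ⇒ -6x-6y+30=0] ∩ [|B−(3, 2)|²=32]]
2. B_y = -2  [[A, B, C are collinear ⇒ -6x-6y+30=0] ∩ [|B−(3, 2)|²=32]]
   so B = (7, -2)

B = (7, -2)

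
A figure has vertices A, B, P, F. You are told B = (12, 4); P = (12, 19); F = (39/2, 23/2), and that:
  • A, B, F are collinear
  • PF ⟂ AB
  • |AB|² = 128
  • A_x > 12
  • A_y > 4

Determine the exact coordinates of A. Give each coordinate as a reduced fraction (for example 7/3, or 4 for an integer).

1. A_x = 20  [[A, B, F are collinear ⇒ -15/2x+15/2y+60=0] ∩ [|A−(12, 4)|²=128]]
2. A_y = 12  [[A, B, F are collinear ⇒ -15/2x+15/2y+60=0] ∩ [|A−(12, 4)|²=128]]
   so A = (20, 12)

A = (20, 12)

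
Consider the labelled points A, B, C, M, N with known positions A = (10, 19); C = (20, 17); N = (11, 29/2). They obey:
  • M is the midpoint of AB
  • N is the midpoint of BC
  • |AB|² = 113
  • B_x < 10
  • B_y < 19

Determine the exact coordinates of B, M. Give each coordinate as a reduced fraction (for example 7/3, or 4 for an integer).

1. B_x = 2  [B = 2·N−C = 2·(11, 29/2)−(20, 17)]
2. B_y = 12  [B = 2·N−C = 2·(11, 29/2)−(20, 17)]
   so B = (2, 12)
3. M_x = 6  [2·M = A+B = (10, 19)+(2, 12)]
4. M_y = 31/2  [2·M = A+B = (10, 19)+(2, 12)]
   so M = (6, 31/2)

B = (2, 12)
M = (6, 31/2)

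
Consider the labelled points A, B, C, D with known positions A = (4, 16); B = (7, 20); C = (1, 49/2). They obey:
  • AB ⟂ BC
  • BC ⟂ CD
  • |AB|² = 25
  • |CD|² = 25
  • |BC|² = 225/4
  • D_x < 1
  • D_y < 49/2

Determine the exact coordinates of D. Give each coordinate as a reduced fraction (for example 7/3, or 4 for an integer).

D = (-2, 41/2)

1. D_x = -2  [[BC ⟂ CD ⇒ -6x+9/2y-417/4=0] ∩ [|D−(1, 49/2)|²=25]]
2. D_y = 41/2  [[BC ⟂ CD ⇒ -6x+9/2y-417/4=0] ∩ [|D−(1, 49/2)|²=25]]
   so D = (-2, 41/2)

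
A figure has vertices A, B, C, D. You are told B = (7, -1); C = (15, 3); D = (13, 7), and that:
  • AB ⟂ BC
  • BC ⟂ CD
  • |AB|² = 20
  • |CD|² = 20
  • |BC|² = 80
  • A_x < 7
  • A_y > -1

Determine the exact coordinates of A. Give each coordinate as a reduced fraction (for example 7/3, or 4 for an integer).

1. A_x = 5  [[AB ⟂ BC ⇒ -8x-4y+52=0] ∩ [|A−(7, -1)|²=20]]
2. A_y = 3  [[AB ⟂ BC ⇒ -8x-4y+52=0] ∩ [|A−(7, -1)|²=20]]
   so A = (5, 3)

A = (5, 3)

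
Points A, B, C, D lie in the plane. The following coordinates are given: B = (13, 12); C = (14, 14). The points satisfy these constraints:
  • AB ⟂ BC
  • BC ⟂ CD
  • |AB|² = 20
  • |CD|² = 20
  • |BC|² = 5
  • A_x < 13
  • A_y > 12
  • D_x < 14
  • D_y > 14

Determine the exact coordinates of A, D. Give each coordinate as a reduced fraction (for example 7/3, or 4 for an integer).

1. A_x = 9  [[AB ⟂ BC ⇒ -1x-2y+37=0] ∩ [|A−(13, 12)|²=20]]
2. A_y = 14  [[AB ⟂ BC ⇒ -1x-2y+37=0] ∩ [|A−(13, 12)|²=20]]
   so A = (9, 14)
3. D_x = 10  [[BC ⟂ CD ⇒ 1x+2y-42=0] ∩ [|D−(14, 14)|²=20]]
4. D_y = 16  [[BC ⟂ CD ⇒ 1x+2y-42=0] ∩ [|D−(14, 14)|²=20]]
   so D = (10, 16)

A = (9, 14)
D = (10, 16)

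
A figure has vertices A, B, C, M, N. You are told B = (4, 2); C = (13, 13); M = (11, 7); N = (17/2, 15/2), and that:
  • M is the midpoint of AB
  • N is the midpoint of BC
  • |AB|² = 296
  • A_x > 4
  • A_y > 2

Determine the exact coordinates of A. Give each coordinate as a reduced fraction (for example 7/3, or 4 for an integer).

1. A_x = 18  [A = 2·M−B = 2·(11, 7)−(4, 2)]
2. A_y = 12  [A = 2·M−B = 2·(11, 7)−(4, 2)]
   so A = (18, 12)

A = (18, 12)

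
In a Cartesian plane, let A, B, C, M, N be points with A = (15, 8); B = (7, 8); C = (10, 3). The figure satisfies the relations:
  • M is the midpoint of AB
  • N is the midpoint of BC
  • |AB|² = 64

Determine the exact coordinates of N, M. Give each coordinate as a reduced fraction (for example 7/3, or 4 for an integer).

N = (17/2, 11/2)
M = (11, 8)

1. M_x = 11  [2·M = A+B = (15, 8)+(7, 8)]
2. M_y = 8  [2·M = A+B = (15, 8)+(7, 8)]
   so M = (11, 8)
3. N_x = 17/2  [2·N = B+C = (7, 8)+(10, 3)]
4. N_y = 11/2  [2·N = B+C = (7, 8)+(10, 3)]
   so N = (17/2, 11/2)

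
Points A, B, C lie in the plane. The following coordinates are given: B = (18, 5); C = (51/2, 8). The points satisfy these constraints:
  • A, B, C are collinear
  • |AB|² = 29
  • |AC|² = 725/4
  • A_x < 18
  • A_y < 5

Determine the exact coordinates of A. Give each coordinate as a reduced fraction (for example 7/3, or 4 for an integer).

A = (13, 3)

1. A_x = 13  [[A, B, C are collinear ⇒ -3x+15/2y+33/2=0] ∩ [|A−(18, 5)|²=29]]
2. A_y = 3  [[A, B, C are collinear ⇒ -3x+15/2y+33/2=0] ∩ [|A−(18, 5)|²=29]]
   so A = (13, 3)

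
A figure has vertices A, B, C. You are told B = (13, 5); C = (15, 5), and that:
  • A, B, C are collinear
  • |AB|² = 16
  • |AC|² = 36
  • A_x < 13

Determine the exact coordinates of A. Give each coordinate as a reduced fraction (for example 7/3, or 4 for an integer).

1. A_x = 9  [[A, B, C are collinear ⇒ 2y-10=0] ∩ [|A−(13, 5)|²=16]]
2. A_y = 5  [[A, B, C are collinear ⇒ 2y-10=0] ∩ [|A−(13, 5)|²=16]]
   so A = (9, 5)

A = (9, 5)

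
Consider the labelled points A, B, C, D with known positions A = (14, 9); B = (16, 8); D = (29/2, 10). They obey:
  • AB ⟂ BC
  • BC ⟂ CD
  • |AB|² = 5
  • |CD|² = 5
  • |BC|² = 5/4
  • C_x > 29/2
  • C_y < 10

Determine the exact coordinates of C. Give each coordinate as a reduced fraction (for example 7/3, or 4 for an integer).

C = (33/2, 9)

1. C_x = 33/2  [[AB ⟂ BC ⇒ 2x-1y-24=0] ∩ [|C−(29/2, 10)|²=5]]
2. C_y = 9  [[AB ⟂ BC ⇒ 2x-1y-24=0] ∩ [|C−(29/2, 10)|²=5]]
   so C = (33/2, 9)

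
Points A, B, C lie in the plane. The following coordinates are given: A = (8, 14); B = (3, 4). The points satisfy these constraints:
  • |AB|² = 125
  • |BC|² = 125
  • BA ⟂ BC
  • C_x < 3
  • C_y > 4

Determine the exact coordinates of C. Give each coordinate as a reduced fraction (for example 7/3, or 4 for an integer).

1. C_x = -7  [[BA ⟂ BC ⇒ 5x+10y-55=0] ∩ [|C−(3, 4)|²=125]]
2. C_y = 9  [[BA ⟂ BC ⇒ 5x+10y-55=0] ∩ [|C−(3, 4)|²=125]]
   so C = (-7, 9)

C = (-7, 9)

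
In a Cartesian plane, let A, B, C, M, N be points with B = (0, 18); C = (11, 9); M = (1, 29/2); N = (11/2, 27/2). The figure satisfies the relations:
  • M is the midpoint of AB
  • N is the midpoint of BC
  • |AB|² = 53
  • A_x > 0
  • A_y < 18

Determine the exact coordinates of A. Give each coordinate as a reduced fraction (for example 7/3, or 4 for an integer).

A = (2, 11)

1. A_x = 2  [A = 2·M−B = 2·(1, 29/2)−(0, 18)]
2. A_y = 11  [A = 2·M−B = 2·(1, 29/2)−(0, 18)]
   so A = (2, 11)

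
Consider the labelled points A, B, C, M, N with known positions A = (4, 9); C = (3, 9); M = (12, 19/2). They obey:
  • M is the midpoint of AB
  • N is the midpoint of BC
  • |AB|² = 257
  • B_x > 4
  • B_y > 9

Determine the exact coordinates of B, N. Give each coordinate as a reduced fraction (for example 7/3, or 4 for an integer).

1. B_x = 20  [B = 2·M−A = 2·(12, 19/2)−(4, 9)]
2. B_y = 10  [B = 2·M−A = 2·(12, 19/2)−(4, 9)]
   so B = (20, 10)
3. N_x = 23/2  [2·N = B+C = (20, 10)+(3, 9)]
4. N_y = 19/2  [2·N = B+C = (20, 10)+(3, 9)]
   so N = (23/2, 19/2)

B = (20, 10)
N = (23/2, 19/2)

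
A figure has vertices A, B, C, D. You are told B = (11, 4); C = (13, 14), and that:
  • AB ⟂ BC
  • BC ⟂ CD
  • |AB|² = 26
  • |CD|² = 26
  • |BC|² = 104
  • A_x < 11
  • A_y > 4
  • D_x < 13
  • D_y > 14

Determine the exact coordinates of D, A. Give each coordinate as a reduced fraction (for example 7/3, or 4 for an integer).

D = (8, 15)
A = (6, 5)

1. D_x = 8  [[BC ⟂ CD ⇒ 2x+10y-166=0] ∩ [|D−(13, 14)|²=26]]
2. D_y = 15  [[BC ⟂ CD ⇒ 2x+10y-166=0] ∩ [|D−(13, 14)|²=26]]
   so D = (8, 15)
3. A_x = 6  [[AB ⟂ BC ⇒ -2x-10y+62=0] ∩ [|A−(11, 4)|²=26]]
4. A_y = 5  [[AB ⟂ BC ⇒ -2x-10y+62=0] ∩ [|A−(11, 4)|²=26]]
   so A = (6, 5)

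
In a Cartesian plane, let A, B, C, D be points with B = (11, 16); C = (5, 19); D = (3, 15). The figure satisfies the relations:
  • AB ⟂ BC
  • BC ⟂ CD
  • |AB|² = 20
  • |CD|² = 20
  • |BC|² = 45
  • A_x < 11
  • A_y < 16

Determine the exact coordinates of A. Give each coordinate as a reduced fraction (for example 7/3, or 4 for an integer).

1. A_x = 9  [[AB ⟂ BC ⇒ 6x-3y-18=0] ∩ [|A−(11, 16)|²=20]]
2. A_y = 12  [[AB ⟂ BC ⇒ 6x-3y-18=0] ∩ [|A−(11, 16)|²=20]]
   so A = (9, 12)

A = (9, 12)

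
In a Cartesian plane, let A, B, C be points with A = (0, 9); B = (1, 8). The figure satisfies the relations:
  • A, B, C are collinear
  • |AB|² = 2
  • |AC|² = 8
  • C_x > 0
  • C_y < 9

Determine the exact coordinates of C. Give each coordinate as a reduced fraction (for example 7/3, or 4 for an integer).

1. C_x = 2  [[A, B, C are collinear ⇒ 1x+1y-9=0] ∩ [|C−(0, 9)|²=8]]
2. C_y = 7  [[A, B, C are collinear ⇒ 1x+1y-9=0] ∩ [|C−(0, 9)|²=8]]
   so C = (2, 7)

C = (2, 7)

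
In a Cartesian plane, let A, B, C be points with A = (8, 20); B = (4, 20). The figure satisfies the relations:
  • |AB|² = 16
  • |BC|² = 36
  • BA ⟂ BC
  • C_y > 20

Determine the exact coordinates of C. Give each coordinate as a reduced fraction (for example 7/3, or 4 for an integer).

C = (4, 26)

1. C_x = 4  [[BA ⟂ BC ⇒ 4x-16=0] ∩ [|C−(4, 20)|²=36]]
2. C_y = 26  [[BA ⟂ BC ⇒ 4x-16=0] ∩ [|C−(4, 20)|²=36]]
   so C = (4, 26)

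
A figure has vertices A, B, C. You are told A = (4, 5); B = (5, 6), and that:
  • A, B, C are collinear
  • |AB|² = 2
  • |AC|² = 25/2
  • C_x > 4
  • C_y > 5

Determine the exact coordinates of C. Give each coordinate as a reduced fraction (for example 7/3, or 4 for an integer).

C = (13/2, 15/2)

1. C_x = 13/2  [[A, B, C are collinear ⇒ -1x+1y-1=0] ∩ [|C−(4, 5)|²=25/2]]
2. C_y = 15/2  [[A, B, C are collinear ⇒ -1x+1y-1=0] ∩ [|C−(4, 5)|²=25/2]]
   so C = (13/2, 15/2)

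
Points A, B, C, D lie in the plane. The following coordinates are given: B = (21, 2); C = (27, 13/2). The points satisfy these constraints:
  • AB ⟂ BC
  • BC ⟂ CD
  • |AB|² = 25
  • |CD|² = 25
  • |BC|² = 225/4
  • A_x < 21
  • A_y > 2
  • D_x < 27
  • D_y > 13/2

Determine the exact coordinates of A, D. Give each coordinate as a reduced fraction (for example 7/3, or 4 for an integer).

A = (18, 6)
D = (24, 21/2)

1. A_x = 18  [[AB ⟂ BC ⇒ -6x-9/2y+135=0] ∩ [|A−(21, 2)|²=25]]
2. A_y = 6  [[AB ⟂ BC ⇒ -6x-9/2y+135=0] ∩ [|A−(21, 2)|²=25]]
   so A = (18, 6)
3. D_x = 24  [[BC ⟂ CD ⇒ 6x+9/2y-765/4=0] ∩ [|D−(27, 13/2)|²=25]]
4. D_y = 21/2  [[BC ⟂ CD ⇒ 6x+9/2y-765/4=0] ∩ [|D−(27, 13/2)|²=25]]
   so D = (24, 21/2)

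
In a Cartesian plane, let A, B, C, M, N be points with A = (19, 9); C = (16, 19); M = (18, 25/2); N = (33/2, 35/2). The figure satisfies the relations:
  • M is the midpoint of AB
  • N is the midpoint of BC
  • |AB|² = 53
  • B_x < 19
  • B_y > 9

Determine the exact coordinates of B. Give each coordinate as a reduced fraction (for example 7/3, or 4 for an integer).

1. B_x = 17  [B = 2·M−A = 2·(18, 25/2)−(19, 9)]
2. B_y = 16  [B = 2·M−A = 2·(18, 25/2)−(19, 9)]
   so B = (17, 16)

B = (17, 16)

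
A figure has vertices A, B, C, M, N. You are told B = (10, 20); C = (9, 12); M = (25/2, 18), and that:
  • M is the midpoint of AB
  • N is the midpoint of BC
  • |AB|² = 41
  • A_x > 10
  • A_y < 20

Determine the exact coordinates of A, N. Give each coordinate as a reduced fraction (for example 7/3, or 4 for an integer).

1. A_x = 15  [A = 2·M−B = 2·(25/2, 18)−(10, 20)]
2. A_y = 16  [A = 2·M−B = 2·(25/2, 18)−(10, 20)]
   so A = (15, 16)
3. N_x = 19/2  [2·N = B+C = (10, 20)+(9, 12)]
4. N_y = 16  [2·N = B+C = (10, 20)+(9, 12)]
   so N = (19/2, 16)

A = (15, 16)
N = (19/2, 16)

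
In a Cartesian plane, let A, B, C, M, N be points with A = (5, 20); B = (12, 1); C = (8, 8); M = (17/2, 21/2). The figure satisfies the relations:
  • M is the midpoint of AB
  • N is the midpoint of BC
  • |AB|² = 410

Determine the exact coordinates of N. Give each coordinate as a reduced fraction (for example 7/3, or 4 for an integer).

N = (10, 9/2)

1. N_x = 10  [2·N = B+C = (12, 1)+(8, 8)]
2. N_y = 9/2  [2·N = B+C = (12, 1)+(8, 8)]
   so N = (10, 9/2)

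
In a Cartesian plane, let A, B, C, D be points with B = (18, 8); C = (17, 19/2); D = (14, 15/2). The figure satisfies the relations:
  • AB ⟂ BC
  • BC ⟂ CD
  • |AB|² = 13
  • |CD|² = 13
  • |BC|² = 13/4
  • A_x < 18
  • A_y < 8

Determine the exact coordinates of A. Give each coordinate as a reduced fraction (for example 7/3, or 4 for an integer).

A = (15, 6)

1. A_x = 15  [[AB ⟂ BC ⇒ 1x-3/2y-6=0] ∩ [|A−(18, 8)|²=13]]
2. A_y = 6  [[AB ⟂ BC ⇒ 1x-3/2y-6=0] ∩ [|A−(18, 8)|²=13]]
   so A = (15, 6)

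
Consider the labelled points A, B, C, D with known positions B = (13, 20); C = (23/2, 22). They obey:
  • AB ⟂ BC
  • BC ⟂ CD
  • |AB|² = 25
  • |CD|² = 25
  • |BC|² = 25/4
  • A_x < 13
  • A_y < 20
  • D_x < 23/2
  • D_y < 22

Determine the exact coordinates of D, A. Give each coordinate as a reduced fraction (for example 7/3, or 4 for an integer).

1. D_x = 15/2  [[BC ⟂ CD ⇒ -3/2x+2y-107/4=0] ∩ [|D−(23/2, 22)|²=25]]
2. D_y = 19  [[BC ⟂ CD ⇒ -3/2x+2y-107/4=0] ∩ [|D−(23/2, 22)|²=25]]
   so D = (15/2, 19)
3. A_x = 9  [[AB ⟂ BC ⇒ 3/2x-2y+41/2=0] ∩ [|A−(13, 20)|²=25]]
4. A_y = 17  [[AB ⟂ BC ⇒ 3/2x-2y+41/2=0] ∩ [|A−(13, 20)|²=25]]
   so A = (9, 17)

D = (15/2, 19)
A = (9, 17)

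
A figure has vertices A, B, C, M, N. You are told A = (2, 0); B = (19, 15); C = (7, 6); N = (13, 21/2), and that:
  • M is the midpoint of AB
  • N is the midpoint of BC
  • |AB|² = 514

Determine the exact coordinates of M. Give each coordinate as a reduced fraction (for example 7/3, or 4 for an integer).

1. M_x = 21/2  [2·M = A+B = (2, 0)+(19, 15)]
2. M_y = 15/2  [2·M = A+B = (2, 0)+(19, 15)]
   so M = (21/2, 15/2)

M = (21/2, 15/2)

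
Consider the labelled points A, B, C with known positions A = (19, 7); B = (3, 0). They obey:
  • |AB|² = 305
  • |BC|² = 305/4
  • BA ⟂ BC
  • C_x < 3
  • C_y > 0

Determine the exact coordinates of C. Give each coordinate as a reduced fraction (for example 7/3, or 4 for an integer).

1. C_x = -1/2  [[BA ⟂ BC ⇒ 16x+7y-48=0] ∩ [|C−(3, 0)|²=305/4]]
2. C_y = 8  [[BA ⟂ BC ⇒ 16x+7y-48=0] ∩ [|C−(3, 0)|²=305/4]]
   so C = (-1/2, 8)

C = (-1/2, 8)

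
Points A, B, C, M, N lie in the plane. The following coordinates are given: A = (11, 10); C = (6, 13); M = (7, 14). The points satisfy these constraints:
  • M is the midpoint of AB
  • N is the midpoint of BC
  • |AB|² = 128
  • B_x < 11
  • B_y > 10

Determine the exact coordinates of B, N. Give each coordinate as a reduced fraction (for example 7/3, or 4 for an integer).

1. B_x = 3  [B = 2·M−A = 2·(7, 14)−(11, 10)]
2. B_y = 18  [B = 2·M−A = 2·(7, 14)−(11, 10)]
   so B = (3, 18)
3. N_x = 9/2  [2·N = B+C = (3, 18)+(6, 13)]
4. N_y = 31/2  [2·N = B+C = (3, 18)+(6, 13)]
   so N = (9/2, 31/2)

B = (3, 18)
N = (9/2, 31/2)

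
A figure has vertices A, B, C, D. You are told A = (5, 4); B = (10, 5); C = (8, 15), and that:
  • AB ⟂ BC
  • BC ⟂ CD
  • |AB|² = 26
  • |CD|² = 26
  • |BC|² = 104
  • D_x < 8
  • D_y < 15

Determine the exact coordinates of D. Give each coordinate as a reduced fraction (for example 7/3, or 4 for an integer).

D = (3, 14)

1. D_x = 3  [[BC ⟂ CD ⇒ -2x+10y-134=0] ∩ [|D−(8, 15)|²=26]]
2. D_y = 14  [[BC ⟂ CD ⇒ -2x+10y-134=0] ∩ [|D−(8, 15)|²=26]]
   so D = (3, 14)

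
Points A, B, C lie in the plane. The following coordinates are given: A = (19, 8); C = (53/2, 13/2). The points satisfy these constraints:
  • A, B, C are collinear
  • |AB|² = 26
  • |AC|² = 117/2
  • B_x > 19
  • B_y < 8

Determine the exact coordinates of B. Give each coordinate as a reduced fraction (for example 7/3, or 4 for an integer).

1. B_x = 24  [[A, B, C are collinear ⇒ -3/2x-15/2y+177/2=0] ∩ [|B−(19, 8)|²=26]]
2. B_y = 7  [[A, B, C are collinear ⇒ -3/2x-15/2y+177/2=0] ∩ [|B−(19, 8)|²=26]]
   so B = (24, 7)

B = (24, 7)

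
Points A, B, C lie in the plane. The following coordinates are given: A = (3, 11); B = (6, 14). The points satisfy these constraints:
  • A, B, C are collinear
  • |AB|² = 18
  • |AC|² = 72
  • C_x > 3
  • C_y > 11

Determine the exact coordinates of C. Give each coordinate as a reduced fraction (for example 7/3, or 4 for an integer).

C = (9, 17)

1. C_x = 9  [[A, B, C are collinear ⇒ -3x+3y-24=0] ∩ [|C−(3, 11)|²=72]]
2. C_y = 17  [[A, B, C are collinear ⇒ -3x+3y-24=0] ∩ [|C−(3, 11)|²=72]]
   so C = (9, 17)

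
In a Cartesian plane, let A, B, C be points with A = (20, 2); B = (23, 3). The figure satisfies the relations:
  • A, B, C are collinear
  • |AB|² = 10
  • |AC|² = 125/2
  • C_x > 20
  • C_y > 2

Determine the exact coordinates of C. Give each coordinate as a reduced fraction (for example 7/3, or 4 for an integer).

1. C_x = 55/2  [[A, B, C are collinear ⇒ -1x+3y+14=0] ∩ [|C−(20, 2)|²=125/2]]
2. C_y = 9/2  [[A, B, C are collinear ⇒ -1x+3y+14=0] ∩ [|C−(20, 2)|²=125/2]]
   so C = (55/2, 9/2)

C = (55/2, 9/2)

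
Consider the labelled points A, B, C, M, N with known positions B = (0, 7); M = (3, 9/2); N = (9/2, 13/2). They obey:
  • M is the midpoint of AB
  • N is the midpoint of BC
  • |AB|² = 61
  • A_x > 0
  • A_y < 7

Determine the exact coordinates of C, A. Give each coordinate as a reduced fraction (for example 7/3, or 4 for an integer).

1. A_x = 6  [A = 2·M−B = 2·(3, 9/2)−(0, 7)]
2. A_y = 2  [A = 2·M−B = 2·(3, 9/2)−(0, 7)]
   so A = (6, 2)
3. C_x = 9  [C = 2·N−B = 2·(9/2, 13/2)−(0, 7)]
4. C_y = 6  [C = 2·N−B = 2·(9/2, 13/2)−(0, 7)]
   so C = (9, 6)

C = (9, 6)
A = (6, 2)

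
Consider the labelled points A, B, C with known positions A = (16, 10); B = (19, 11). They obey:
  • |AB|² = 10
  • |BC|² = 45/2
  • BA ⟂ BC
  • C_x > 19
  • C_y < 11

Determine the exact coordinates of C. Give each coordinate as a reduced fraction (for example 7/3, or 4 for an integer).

C = (41/2, 13/2)

1. C_x = 41/2  [[BA ⟂ BC ⇒ -3x-1y+68=0] ∩ [|C−(19, 11)|²=45/2]]
2. C_y = 13/2  [[BA ⟂ BC ⇒ -3x-1y+68=0] ∩ [|C−(19, 11)|²=45/2]]
   so C = (41/2, 13/2)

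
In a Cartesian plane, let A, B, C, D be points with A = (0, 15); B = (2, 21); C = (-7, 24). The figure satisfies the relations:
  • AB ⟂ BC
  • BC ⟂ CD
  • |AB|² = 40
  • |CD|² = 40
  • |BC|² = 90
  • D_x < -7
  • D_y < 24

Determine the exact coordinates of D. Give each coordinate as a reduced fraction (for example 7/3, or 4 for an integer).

D = (-9, 18)

1. D_x = -9  [[BC ⟂ CD ⇒ -9x+3y-135=0] ∩ [|D−(-7, 24)|²=40]]
2. D_y = 18  [[BC ⟂ CD ⇒ -9x+3y-135=0] ∩ [|D−(-7, 24)|²=40]]
   so D = (-9, 18)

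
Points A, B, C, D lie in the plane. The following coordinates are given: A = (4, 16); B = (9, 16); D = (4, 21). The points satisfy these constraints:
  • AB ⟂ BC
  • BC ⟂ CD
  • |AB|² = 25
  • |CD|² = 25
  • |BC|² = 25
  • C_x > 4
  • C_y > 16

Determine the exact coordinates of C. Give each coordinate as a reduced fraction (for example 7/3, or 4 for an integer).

C = (9, 21)

1. C_x = 9  [[AB ⟂ BC ⇒ 5x-45=0] ∩ [|C−(4, 21)|²=25]]
2. C_y = 21  [[AB ⟂ BC ⇒ 5x-45=0] ∩ [|C−(4, 21)|²=25]]
   so C = (9, 21)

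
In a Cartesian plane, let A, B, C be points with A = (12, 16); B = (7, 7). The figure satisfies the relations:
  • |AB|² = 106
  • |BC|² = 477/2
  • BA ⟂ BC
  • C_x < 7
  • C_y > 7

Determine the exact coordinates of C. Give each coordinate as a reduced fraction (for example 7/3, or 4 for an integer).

C = (-13/2, 29/2)

1. C_x = -13/2  [[BA ⟂ BC ⇒ 5x+9y-98=0] ∩ [|C−(7, 7)|²=477/2]]
2. C_y = 29/2  [[BA ⟂ BC ⇒ 5x+9y-98=0] ∩ [|C−(7, 7)|²=477/2]]
   so C = (-13/2, 29/2)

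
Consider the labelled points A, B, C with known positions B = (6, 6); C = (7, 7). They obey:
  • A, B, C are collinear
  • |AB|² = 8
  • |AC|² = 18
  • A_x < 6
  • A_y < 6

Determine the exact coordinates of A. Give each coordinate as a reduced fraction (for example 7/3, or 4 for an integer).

1. A_x = 4  [[A, B, C are collinear ⇒ -1x+1y=0] ∩ [|A−(6, 6)|²=8]]
2. A_y = 4  [[A, B, C are collinear ⇒ -1x+1y=0] ∩ [|A−(6, 6)|²=8]]
   so A = (4, 4)

A = (4, 4)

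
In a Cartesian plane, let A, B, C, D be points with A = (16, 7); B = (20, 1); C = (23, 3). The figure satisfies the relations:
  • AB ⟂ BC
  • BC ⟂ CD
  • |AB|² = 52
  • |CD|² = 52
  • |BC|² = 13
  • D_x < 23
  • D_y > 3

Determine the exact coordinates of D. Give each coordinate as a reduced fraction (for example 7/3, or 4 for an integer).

D = (19, 9)

1. D_x = 19  [[BC ⟂ CD ⇒ 3x+2y-75=0] ∩ [|D−(23, 3)|²=52]]
2. D_y = 9  [[BC ⟂ CD ⇒ 3x+2y-75=0] ∩ [|D−(23, 3)|²=52]]
   so D = (19, 9)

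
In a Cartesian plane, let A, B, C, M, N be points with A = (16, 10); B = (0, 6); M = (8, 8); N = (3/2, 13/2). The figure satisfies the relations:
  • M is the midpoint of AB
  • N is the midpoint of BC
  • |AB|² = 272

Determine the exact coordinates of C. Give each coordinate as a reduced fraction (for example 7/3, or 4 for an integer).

1. C_x = 3  [C = 2·N−B = 2·(3/2, 13/2)−(0, 6)]
2. C_y = 7  [C = 2·N−B = 2·(3/2, 13/2)−(0, 6)]
   so C = (3, 7)

C = (3, 7)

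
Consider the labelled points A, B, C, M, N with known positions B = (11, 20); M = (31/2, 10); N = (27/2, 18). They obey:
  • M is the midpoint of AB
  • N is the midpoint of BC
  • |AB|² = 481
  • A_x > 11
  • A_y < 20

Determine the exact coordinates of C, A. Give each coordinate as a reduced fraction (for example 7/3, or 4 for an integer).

C = (16, 16)
A = (20, 0)

1. A_x = 20  [A = 2·M−B = 2·(31/2, 10)−(11, 20)]
2. A_y = 0  [A = 2·M−B = 2·(31/2, 10)−(11, 20)]
   so A = (20, 0)
3. C_x = 16  [C = 2·N−B = 2·(27/2, 18)−(11, 20)]
4. C_y = 16  [C = 2·N−B = 2·(27/2, 18)−(11, 20)]
   so C = (16, 16)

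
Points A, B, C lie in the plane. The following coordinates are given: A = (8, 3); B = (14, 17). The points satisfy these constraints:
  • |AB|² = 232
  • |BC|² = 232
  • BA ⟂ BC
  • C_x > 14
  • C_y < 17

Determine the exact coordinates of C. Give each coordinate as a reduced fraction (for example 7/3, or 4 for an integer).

C = (28, 11)

1. C_x = 28  [[BA ⟂ BC ⇒ -6x-14y+322=0] ∩ [|C−(14, 17)|²=232]]
2. C_y = 11  [[BA ⟂ BC ⇒ -6x-14y+322=0] ∩ [|C−(14, 17)|²=232]]
   so C = (28, 11)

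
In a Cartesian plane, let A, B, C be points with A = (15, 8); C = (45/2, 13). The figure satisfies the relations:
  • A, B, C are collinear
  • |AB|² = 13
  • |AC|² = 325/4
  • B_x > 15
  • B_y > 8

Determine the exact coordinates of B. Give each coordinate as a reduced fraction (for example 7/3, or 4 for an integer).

1. B_x = 18  [[A, B, C are collinear ⇒ 5x-15/2y-15=0] ∩ [|B−(15, 8)|²=13]]
2. B_y = 10  [[A, B, C are collinear ⇒ 5x-15/2y-15=0] ∩ [|B−(15, 8)|²=13]]
   so B = (18, 10)

B = (18, 10)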